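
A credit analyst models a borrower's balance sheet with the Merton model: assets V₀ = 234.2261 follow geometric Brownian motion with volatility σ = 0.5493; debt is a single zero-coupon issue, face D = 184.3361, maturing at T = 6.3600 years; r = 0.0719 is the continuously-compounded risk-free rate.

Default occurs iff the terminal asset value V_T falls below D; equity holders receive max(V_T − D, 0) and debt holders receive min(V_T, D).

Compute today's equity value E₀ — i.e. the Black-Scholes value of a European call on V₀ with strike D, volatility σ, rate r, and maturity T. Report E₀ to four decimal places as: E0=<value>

E0=157.5078

d₁ = [ln(V₀/D) + (r + σ²/2)T] / (σ√T)
   = [ln(234.2261/184.3361) + (0.0719 + 0.5·0.5493²)·6.3600] / (0.5493·√6.3600)
   = [0.239526 + 1.416787] / 1.385282 = 1.195651
d₂ = d₁ − σ√T = 1.195651 − 1.385282 = -0.189631
N(d₁) = 0.884084,  N(d₂) = 0.424799,  e^(−rT) = 0.633001
E₀ = V₀·N(d₁) − D·e^(−rT)·N(d₂)
   = 234.2261·0.884084 − 184.3361·0.633001·0.424799 = 157.507826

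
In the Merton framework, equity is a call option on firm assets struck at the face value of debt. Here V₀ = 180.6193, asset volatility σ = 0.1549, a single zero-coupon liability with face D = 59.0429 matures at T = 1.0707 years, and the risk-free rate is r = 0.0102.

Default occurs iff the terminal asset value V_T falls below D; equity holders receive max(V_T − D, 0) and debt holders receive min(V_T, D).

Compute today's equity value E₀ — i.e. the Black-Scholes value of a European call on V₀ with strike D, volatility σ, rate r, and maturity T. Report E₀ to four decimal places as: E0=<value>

E0=122.2177

d₁ = [ln(V₀/D) + (r + σ²/2)T] / (σ√T)
   = [ln(180.6193/59.0429) + (0.0102 + 0.5·0.1549²)·1.0707] / (0.1549·√1.0707)
   = [1.118127 + 0.023766] / 0.160282 = 7.124269
d₂ = d₁ − σ√T = 7.124269 − 0.160282 = 6.963987
N(d₁) = 1.000000,  N(d₂) = 1.000000,  e^(−rT) = 0.989138
E₀ = V₀·N(d₁) − D·e^(−rT)·N(d₂)
   = 180.6193·1.000000 − 59.0429·0.989138·1.000000 = 122.217707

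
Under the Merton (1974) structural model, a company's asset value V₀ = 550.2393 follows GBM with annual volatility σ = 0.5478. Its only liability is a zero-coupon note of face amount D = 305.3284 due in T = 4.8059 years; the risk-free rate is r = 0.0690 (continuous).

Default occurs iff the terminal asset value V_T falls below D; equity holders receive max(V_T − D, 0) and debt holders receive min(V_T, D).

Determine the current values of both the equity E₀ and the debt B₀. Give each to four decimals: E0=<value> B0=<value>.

E0=378.9891 B0=171.2502

d₁ = [ln(V₀/D) + (r + σ²/2)T] / (σ√T)
   = [ln(550.2393/305.3284) + (0.0690 + 0.5·0.5478²)·4.8059] / (0.5478·√4.8059)
   = [0.588965 + 1.052696] / 1.200907 = 1.367018
d₂ = d₁ − σ√T = 1.367018 − 1.200907 = 0.166111
N(d₁) = 0.914190,  N(d₂) = 0.565965,  e^(−rT) = 0.717769
E₀ = V₀·N(d₁) − D·e^(−rT)·N(d₂)
   = 550.2393·0.914190 − 305.3284·0.717769·0.565965 = 378.989063
B₀ = V₀ − E₀ = 550.2393 − 378.989063 = 171.250237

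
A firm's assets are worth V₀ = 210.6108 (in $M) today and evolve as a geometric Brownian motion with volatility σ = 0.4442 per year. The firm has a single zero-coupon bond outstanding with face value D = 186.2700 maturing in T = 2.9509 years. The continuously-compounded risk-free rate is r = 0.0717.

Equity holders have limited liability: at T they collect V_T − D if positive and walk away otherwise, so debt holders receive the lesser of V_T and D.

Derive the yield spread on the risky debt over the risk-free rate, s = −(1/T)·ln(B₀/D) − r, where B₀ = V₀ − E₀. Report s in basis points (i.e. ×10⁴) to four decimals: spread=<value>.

d₁ = [ln(V₀/D) + (r + σ²/2)T] / (σ√T)
   = [ln(210.6108/186.2700) + (0.0717 + 0.5·0.4442²)·2.9509] / (0.4442·√2.9509)
   = [0.122815 + 0.502706] / 0.763055 = 0.819758
d₂ = d₁ − σ√T = 0.819758 − 0.763055 = 0.056703
N(d₁) = 0.793823,  N(d₂) = 0.522609,  e^(−rT) = 0.809305
E₀ = V₀·N(d₁) − D·e^(−rT)·N(d₂)
   = 210.6108·0.793823 − 186.2700·0.809305·0.522609 = 88.404766
B₀ = V₀ − E₀ = 210.6108 − 88.404766 = 122.206034
spread = −(1/T)·ln(B₀/D) − r = −(1/2.9509)·ln(122.206034/186.2700) − 0.0717 = 0.07113399
in basis points: 0.07113399 × 10⁴ = 711.3399 bp

spread=711.3399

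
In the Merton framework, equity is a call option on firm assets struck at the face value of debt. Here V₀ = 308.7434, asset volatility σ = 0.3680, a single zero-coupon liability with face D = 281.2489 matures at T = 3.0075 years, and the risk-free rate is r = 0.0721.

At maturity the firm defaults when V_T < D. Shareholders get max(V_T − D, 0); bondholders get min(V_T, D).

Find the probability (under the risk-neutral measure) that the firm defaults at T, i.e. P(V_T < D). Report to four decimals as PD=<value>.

PD=0.4338

d₁ = [ln(V₀/D) + (r + σ²/2)T] / (σ√T)
   = [ln(308.7434/281.2489) + (0.0721 + 0.5·0.3680²)·3.0075] / (0.3680·√3.0075)
   = [0.093270 + 0.420485] / 0.638191 = 0.805018
d₂ = d₁ − σ√T = 0.805018 − 0.638191 = 0.166827
risk-neutral PD = N(−d₂) = N(-0.166827) = 0.433753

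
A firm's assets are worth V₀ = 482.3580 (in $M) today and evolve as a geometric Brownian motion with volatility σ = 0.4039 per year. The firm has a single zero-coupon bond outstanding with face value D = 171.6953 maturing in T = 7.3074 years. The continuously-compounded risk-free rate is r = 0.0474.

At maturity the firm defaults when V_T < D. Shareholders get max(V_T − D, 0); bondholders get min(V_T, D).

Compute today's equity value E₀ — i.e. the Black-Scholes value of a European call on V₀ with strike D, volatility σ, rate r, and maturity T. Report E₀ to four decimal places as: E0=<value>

d₁ = [ln(V₀/D) + (r + σ²/2)T] / (σ√T)
   = [ln(482.3580/171.6953) + (0.0474 + 0.5·0.4039²)·7.3074] / (0.4039·√7.3074)
   = [1.032965 + 0.942418] / 1.091831 = 1.809239
d₂ = d₁ − σ√T = 1.809239 − 1.091831 = 0.717409
N(d₁) = 0.964793,  N(d₂) = 0.763439,  e^(−rT) = 0.707250
E₀ = V₀·N(d₁) − D·e^(−rT)·N(d₂)
   = 482.3580·0.964793 − 171.6953·0.707250·0.763439 = 372.670090

E0=372.6701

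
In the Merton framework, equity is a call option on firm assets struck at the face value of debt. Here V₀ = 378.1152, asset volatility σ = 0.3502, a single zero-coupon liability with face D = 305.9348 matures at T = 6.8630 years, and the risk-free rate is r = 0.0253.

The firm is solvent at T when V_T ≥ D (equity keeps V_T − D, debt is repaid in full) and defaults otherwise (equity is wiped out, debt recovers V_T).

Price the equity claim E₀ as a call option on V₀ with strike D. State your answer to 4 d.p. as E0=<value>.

d₁ = [ln(V₀/D) + (r + σ²/2)T] / (σ√T)
   = [ln(378.1152/305.9348) + (0.0253 + 0.5·0.3502²)·6.8630] / (0.3502·√6.8630)
   = [0.211827 + 0.594473] / 0.917430 = 0.878868
d₂ = d₁ − σ√T = 0.878868 − 0.917430 = -0.038563
N(d₁) = 0.810264,  N(d₂) = 0.484620,  e^(−rT) = 0.840605
E₀ = V₀·N(d₁) − D·e^(−rT)·N(d₂)
   = 378.1152·0.810264 − 305.9348·0.840605·0.484620 = 181.743249

E0=181.7432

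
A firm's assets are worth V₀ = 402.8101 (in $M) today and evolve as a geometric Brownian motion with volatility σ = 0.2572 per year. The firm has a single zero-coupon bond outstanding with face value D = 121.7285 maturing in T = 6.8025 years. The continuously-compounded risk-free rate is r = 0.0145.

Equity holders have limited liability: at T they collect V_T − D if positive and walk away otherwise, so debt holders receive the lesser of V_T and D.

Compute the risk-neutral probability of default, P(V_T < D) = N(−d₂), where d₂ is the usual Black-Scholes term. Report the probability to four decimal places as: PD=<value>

d₁ = [ln(V₀/D) + (r + σ²/2)T] / (σ√T)
   = [ln(402.8101/121.7285) + (0.0145 + 0.5·0.2572²)·6.8025] / (0.2572·√6.8025)
   = [1.196672 + 0.323635] / 0.670819 = 2.266346
d₂ = d₁ − σ√T = 2.266346 − 0.670819 = 1.595527
risk-neutral PD = N(−d₂) = N(-1.595527) = 0.055297

PD=0.0553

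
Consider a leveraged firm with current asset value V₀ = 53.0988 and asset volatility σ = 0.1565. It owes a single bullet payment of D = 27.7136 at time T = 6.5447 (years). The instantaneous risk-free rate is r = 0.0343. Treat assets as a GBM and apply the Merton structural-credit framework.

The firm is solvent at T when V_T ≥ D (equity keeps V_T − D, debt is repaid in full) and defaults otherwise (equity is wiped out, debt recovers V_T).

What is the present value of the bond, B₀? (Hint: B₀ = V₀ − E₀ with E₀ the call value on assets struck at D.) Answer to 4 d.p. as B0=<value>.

B0=22.0723

d₁ = [ln(V₀/D) + (r + σ²/2)T] / (σ√T)
   = [ln(53.0988/27.7136) + (0.0343 + 0.5·0.1565²)·6.5447] / (0.1565·√6.5447)
   = [0.650231 + 0.304630] / 0.400368 = 2.384960
d₂ = d₁ − σ√T = 2.384960 − 0.400368 = 1.984592
N(d₁) = 0.991460,  N(d₂) = 0.976405,  e^(−rT) = 0.798929
E₀ = V₀·N(d₁) − D·e^(−rT)·N(d₂)
   = 53.0988·0.991460 − 27.7136·0.798929·0.976405 = 31.026532
B₀ = V₀ − E₀ = 53.0988 − 31.026532 = 22.072268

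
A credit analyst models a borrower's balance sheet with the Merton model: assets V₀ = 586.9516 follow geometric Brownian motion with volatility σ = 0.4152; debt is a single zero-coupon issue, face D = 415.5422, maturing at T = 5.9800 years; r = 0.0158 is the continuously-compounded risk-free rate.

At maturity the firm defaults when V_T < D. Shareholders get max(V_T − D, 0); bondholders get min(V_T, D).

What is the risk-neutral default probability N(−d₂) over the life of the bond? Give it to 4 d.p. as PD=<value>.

d₁ = [ln(V₀/D) + (r + σ²/2)T] / (σ√T)
   = [ln(586.9516/415.5422) + (0.0158 + 0.5·0.4152²)·5.9800] / (0.4152·√5.9800)
   = [0.345358 + 0.609933] / 1.015332 = 0.940866
d₂ = d₁ − σ√T = 0.940866 − 1.015332 = -0.074465
risk-neutral PD = N(−d₂) = N(0.074465) = 0.529680

PD=0.5297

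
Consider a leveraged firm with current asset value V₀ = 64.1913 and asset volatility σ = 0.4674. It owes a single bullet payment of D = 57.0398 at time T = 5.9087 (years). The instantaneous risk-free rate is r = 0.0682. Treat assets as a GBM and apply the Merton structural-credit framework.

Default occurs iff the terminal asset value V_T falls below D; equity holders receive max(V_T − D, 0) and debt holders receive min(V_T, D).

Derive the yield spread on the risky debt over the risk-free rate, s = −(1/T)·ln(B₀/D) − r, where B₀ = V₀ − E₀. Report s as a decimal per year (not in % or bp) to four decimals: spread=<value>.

d₁ = [ln(V₀/D) + (r + σ²/2)T] / (σ√T)
   = [ln(64.1913/57.0398) + (0.0682 + 0.5·0.4674²)·5.9087] / (0.4674·√5.9087)
   = [0.118118 + 1.048389] / 1.136147 = 1.026722
d₂ = d₁ − σ√T = 1.026722 − 1.136147 = -0.109426
N(d₁) = 0.847724,  N(d₂) = 0.456432,  e^(−rT) = 0.668330
E₀ = V₀·N(d₁) − D·e^(−rT)·N(d₂)
   = 64.1913·0.847724 − 57.0398·0.668330·0.456432 = 37.016675
B₀ = V₀ − E₀ = 64.1913 − 37.016675 = 27.174625
spread = −(1/T)·ln(B₀/D) − r = −(1/5.9087)·ln(27.174625/57.0398) − 0.0682 = 0.05728710

spread=0.0573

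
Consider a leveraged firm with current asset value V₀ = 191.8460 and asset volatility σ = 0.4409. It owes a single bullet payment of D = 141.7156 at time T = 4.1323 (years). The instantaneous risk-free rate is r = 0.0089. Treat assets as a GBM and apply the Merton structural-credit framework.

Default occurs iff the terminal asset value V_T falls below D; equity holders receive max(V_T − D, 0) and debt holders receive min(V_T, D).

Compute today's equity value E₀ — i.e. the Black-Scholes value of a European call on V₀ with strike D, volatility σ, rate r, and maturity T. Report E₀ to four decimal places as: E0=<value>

E0=88.1590

d₁ = [ln(V₀/D) + (r + σ²/2)T] / (σ√T)
   = [ln(191.8460/141.7156) + (0.0089 + 0.5·0.4409²)·4.1323] / (0.4409·√4.1323)
   = [0.302871 + 0.438422] / 0.896264 = 0.827092
d₂ = d₁ − σ√T = 0.827092 − 0.896264 = -0.069172
N(d₁) = 0.795908,  N(d₂) = 0.472426,  e^(−rT) = 0.963891
E₀ = V₀·N(d₁) − D·e^(−rT)·N(d₂)
   = 191.8460·0.795908 − 141.7156·0.963891·0.472426 = 88.159032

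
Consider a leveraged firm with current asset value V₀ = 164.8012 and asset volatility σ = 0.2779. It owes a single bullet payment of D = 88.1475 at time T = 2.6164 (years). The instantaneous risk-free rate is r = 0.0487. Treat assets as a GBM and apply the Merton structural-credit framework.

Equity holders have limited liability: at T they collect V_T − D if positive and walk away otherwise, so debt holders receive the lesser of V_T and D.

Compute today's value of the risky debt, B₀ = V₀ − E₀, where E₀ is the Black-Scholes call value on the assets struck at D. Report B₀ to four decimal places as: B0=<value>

B0=76.6338

d₁ = [ln(V₀/D) + (r + σ²/2)T] / (σ√T)
   = [ln(164.8012/88.1475) + (0.0487 + 0.5·0.2779²)·2.6164] / (0.2779·√2.6164)
   = [0.625728 + 0.228449] / 0.449511 = 1.900235
d₂ = d₁ − σ√T = 1.900235 − 0.449511 = 1.450724
N(d₁) = 0.971299,  N(d₂) = 0.926572,  e^(−rT) = 0.880365
E₀ = V₀·N(d₁) − D·e^(−rT)·N(d₂)
   = 164.8012·0.971299 − 88.1475·0.880365·0.926572 = 88.167432
B₀ = V₀ − E₀ = 164.8012 − 88.167432 = 76.633768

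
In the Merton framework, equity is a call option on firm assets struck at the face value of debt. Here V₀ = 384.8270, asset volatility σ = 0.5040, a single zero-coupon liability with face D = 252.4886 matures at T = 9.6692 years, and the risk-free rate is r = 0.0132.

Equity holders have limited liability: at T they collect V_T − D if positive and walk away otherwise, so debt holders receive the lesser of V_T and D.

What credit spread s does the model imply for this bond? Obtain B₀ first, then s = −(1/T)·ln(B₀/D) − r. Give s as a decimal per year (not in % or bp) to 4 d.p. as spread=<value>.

spread=0.0609

d₁ = [ln(V₀/D) + (r + σ²/2)T] / (σ√T)
   = [ln(384.8270/252.4886) + (0.0132 + 0.5·0.5040²)·9.6692] / (0.5040·√9.6692)
   = [0.421428 + 1.355699] / 1.567205 = 1.133947
d₂ = d₁ − σ√T = 1.133947 − 1.567205 = -0.433258
N(d₁) = 0.871592,  N(d₂) = 0.332414,  e^(−rT) = 0.880176
E₀ = V₀·N(d₁) − D·e^(−rT)·N(d₂)
   = 384.8270·0.871592 − 252.4886·0.880176·0.332414 = 261.538233
B₀ = V₀ − E₀ = 384.8270 − 261.538233 = 123.288767
spread = −(1/T)·ln(B₀/D) − r = −(1/9.6692)·ln(123.288767/252.4886) − 0.0132 = 0.06093610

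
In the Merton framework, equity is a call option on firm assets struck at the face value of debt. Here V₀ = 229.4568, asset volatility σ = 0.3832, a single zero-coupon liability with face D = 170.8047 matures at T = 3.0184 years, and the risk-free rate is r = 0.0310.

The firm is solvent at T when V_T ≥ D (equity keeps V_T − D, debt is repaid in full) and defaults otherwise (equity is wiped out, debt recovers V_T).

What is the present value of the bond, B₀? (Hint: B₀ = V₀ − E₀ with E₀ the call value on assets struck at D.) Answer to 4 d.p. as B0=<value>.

d₁ = [ln(V₀/D) + (r + σ²/2)T] / (σ√T)
   = [ln(229.4568/170.8047) + (0.0310 + 0.5·0.3832²)·3.0184] / (0.3832·√3.0184)
   = [0.295194 + 0.315185] / 0.665754 = 0.916823
d₂ = d₁ − σ√T = 0.916823 − 0.665754 = 0.251069
N(d₁) = 0.820382,  N(d₂) = 0.599120,  e^(−rT) = 0.910674
E₀ = V₀·N(d₁) − D·e^(−rT)·N(d₂)
   = 229.4568·0.820382 − 170.8047·0.910674·0.599120 = 95.050819
B₀ = V₀ − E₀ = 229.4568 − 95.050819 = 134.405981

B0=134.4060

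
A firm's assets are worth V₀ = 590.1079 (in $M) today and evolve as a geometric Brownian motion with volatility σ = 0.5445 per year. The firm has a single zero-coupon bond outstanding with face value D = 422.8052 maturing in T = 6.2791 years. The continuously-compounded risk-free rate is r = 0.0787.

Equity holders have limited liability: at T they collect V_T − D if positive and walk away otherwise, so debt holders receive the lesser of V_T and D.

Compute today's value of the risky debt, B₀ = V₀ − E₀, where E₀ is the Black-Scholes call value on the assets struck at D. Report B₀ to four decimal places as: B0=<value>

B0=179.4623

d₁ = [ln(V₀/D) + (r + σ²/2)T] / (σ√T)
   = [ln(590.1079/422.8052) + (0.0787 + 0.5·0.5445²)·6.2791] / (0.5445·√6.2791)
   = [0.333394 + 1.424980] / 1.364415 = 1.288738
d₂ = d₁ − σ√T = 1.288738 − 1.364415 = -0.075678
N(d₁) = 0.901255,  N(d₂) = 0.469838,  e^(−rT) = 0.610080
E₀ = V₀·N(d₁) − D·e^(−rT)·N(d₂)
   = 590.1079·0.901255 − 422.8052·0.610080·0.469838 = 410.645595
B₀ = V₀ − E₀ = 590.1079 − 410.645595 = 179.462305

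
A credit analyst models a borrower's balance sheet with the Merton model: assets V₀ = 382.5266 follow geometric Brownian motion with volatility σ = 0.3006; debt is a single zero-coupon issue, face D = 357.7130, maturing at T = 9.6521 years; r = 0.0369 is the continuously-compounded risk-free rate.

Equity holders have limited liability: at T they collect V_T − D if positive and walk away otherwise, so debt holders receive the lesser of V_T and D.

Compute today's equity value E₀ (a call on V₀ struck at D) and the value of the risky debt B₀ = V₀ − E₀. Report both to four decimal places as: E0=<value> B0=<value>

d₁ = [ln(V₀/D) + (r + σ²/2)T] / (σ√T)
   = [ln(382.5266/357.7130) + (0.0369 + 0.5·0.3006²)·9.6521] / (0.3006·√9.6521)
   = [0.067067 + 0.792246] / 0.933899 = 0.920135
d₂ = d₁ − σ√T = 0.920135 − 0.933899 = -0.013764
N(d₁) = 0.821249,  N(d₂) = 0.494509,  e^(−rT) = 0.700359
E₀ = V₀·N(d₁) − D·e^(−rT)·N(d₂)
   = 382.5266·0.821249 − 357.7130·0.700359·0.494509 = 190.261428
B₀ = V₀ − E₀ = 382.5266 − 190.261428 = 192.265172

E0=190.2614 B0=192.2652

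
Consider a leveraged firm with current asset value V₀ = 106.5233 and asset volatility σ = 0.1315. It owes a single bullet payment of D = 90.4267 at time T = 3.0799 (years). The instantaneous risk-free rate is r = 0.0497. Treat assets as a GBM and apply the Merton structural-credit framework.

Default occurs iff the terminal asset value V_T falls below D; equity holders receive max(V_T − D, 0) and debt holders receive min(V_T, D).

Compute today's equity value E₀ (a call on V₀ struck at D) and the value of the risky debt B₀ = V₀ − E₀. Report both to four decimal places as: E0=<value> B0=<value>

d₁ = [ln(V₀/D) + (r + σ²/2)T] / (σ√T)
   = [ln(106.5233/90.4267) + (0.0497 + 0.5·0.1315²)·3.0799] / (0.1315·√3.0799)
   = [0.163824 + 0.179700] / 0.230778 = 1.488550
d₂ = d₁ − σ√T = 1.488550 − 0.230778 = 1.257773
N(d₁) = 0.931697,  N(d₂) = 0.895763,  e^(−rT) = 0.858069
E₀ = V₀·N(d₁) − D·e^(−rT)·N(d₂)
   = 106.5233·0.931697 − 90.4267·0.858069·0.895763 = 29.743114
B₀ = V₀ − E₀ = 106.5233 − 29.743114 = 76.780186

E0=29.7431 B0=76.7802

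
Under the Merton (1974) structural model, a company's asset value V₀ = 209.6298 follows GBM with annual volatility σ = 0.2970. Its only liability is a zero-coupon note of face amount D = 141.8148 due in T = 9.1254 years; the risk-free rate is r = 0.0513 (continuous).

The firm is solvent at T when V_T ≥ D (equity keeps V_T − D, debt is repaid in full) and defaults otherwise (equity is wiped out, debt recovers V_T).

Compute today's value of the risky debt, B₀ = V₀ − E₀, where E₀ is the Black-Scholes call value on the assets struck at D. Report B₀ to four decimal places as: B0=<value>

B0=78.4184

d₁ = [ln(V₀/D) + (r + σ²/2)T] / (σ√T)
   = [ln(209.6298/141.8148) + (0.0513 + 0.5·0.2970²)·9.1254] / (0.2970·√9.1254)
   = [0.390821 + 0.870604] / 0.897186 = 1.405980
d₂ = d₁ − σ√T = 1.405980 − 0.897186 = 0.508794
N(d₁) = 0.920135,  N(d₂) = 0.694552,  e^(−rT) = 0.626170
E₀ = V₀·N(d₁) − D·e^(−rT)·N(d₂)
   = 209.6298·0.920135 − 141.8148·0.626170·0.694552 = 131.211372
B₀ = V₀ − E₀ = 209.6298 − 131.211372 = 78.418428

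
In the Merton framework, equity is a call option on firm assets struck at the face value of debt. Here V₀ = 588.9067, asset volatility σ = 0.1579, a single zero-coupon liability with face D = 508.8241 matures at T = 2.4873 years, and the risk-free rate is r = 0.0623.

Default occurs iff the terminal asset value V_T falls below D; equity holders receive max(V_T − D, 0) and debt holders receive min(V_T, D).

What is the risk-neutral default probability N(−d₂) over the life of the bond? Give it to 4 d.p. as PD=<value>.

PD=0.1390

d₁ = [ln(V₀/D) + (r + σ²/2)T] / (σ√T)
   = [ln(588.9067/508.8241) + (0.0623 + 0.5·0.1579²)·2.4873] / (0.1579·√2.4873)
   = [0.146165 + 0.185966] / 0.249027 = 1.333717
d₂ = d₁ − σ√T = 1.333717 − 0.249027 = 1.084690
risk-neutral PD = N(−d₂) = N(-1.084690) = 0.139029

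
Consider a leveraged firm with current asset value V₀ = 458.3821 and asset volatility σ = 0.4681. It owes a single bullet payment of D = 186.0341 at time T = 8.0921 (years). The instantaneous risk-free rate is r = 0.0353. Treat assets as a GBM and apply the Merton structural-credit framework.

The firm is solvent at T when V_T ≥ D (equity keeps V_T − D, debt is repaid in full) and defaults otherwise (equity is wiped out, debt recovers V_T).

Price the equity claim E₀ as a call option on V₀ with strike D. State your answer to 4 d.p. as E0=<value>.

E0=348.6290

d₁ = [ln(V₀/D) + (r + σ²/2)T] / (σ√T)
   = [ln(458.3821/186.0341) + (0.0353 + 0.5·0.4681²)·8.0921] / (0.4681·√8.0921)
   = [0.901773 + 1.172212] / 1.331586 = 1.557530
d₂ = d₁ − σ√T = 1.557530 − 1.331586 = 0.225944
N(d₁) = 0.940328,  N(d₂) = 0.589377,  e^(−rT) = 0.751525
E₀ = V₀·N(d₁) − D·e^(−rT)·N(d₂)
   = 458.3821·0.940328 − 186.0341·0.751525·0.589377 = 348.628952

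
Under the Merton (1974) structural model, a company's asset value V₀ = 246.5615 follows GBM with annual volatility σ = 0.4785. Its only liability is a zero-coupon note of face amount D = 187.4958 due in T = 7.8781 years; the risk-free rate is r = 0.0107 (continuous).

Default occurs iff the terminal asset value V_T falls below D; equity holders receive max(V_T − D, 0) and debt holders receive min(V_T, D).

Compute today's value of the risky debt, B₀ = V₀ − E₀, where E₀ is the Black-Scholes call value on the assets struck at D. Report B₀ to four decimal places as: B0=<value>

d₁ = [ln(V₀/D) + (r + σ²/2)T] / (σ√T)
   = [ln(246.5615/187.4958) + (0.0107 + 0.5·0.4785²)·7.8781] / (0.4785·√7.8781)
   = [0.273855 + 0.986189] / 1.343052 = 0.938195
d₂ = d₁ − σ√T = 0.938195 − 1.343052 = -0.404856
N(d₁) = 0.825928,  N(d₂) = 0.342792,  e^(−rT) = 0.919159
E₀ = V₀·N(d₁) − D·e^(−rT)·N(d₂)
   = 246.5615·0.825928 − 187.4958·0.919159·0.342792 = 144.565840
B₀ = V₀ − E₀ = 246.5615 − 144.565840 = 101.995660

B0=101.9957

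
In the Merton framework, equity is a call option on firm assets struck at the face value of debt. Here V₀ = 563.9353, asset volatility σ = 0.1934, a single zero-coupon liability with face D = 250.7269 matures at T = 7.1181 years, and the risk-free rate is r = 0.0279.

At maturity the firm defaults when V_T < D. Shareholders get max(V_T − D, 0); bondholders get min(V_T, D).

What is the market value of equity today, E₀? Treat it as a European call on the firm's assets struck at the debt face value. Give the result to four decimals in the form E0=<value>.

E0=360.0036

d₁ = [ln(V₀/D) + (r + σ²/2)T] / (σ√T)
   = [ln(563.9353/250.7269) + (0.0279 + 0.5·0.1934²)·7.1181] / (0.1934·√7.1181)
   = [0.810575 + 0.331716] / 0.515987 = 2.213800
d₂ = d₁ − σ√T = 2.213800 − 0.515987 = 1.697813
N(d₁) = 0.986579,  N(d₂) = 0.955228,  e^(−rT) = 0.819882
E₀ = V₀·N(d₁) − D·e^(−rT)·N(d₂)
   = 563.9353·0.986579 − 250.7269·0.819882·0.955228 = 360.003647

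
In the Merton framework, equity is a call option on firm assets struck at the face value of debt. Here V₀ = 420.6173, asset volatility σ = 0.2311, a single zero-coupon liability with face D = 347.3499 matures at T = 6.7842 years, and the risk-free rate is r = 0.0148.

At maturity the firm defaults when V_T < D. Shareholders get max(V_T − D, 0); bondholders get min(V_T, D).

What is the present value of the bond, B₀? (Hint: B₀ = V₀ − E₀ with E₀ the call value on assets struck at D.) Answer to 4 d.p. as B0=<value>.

d₁ = [ln(V₀/D) + (r + σ²/2)T] / (σ√T)
   = [ln(420.6173/347.3499) + (0.0148 + 0.5·0.2311²)·6.7842] / (0.2311·√6.7842)
   = [0.191391 + 0.281569] / 0.601935 = 0.785732
d₂ = d₁ − σ√T = 0.785732 − 0.601935 = 0.183798
N(d₁) = 0.783988,  N(d₂) = 0.572914,  e^(−rT) = 0.904470
E₀ = V₀·N(d₁) − D·e^(−rT)·N(d₂)
   = 420.6173·0.783988 − 347.3499·0.904470·0.572914 = 149.767871
B₀ = V₀ − E₀ = 420.6173 − 149.767871 = 270.849429

B0=270.8494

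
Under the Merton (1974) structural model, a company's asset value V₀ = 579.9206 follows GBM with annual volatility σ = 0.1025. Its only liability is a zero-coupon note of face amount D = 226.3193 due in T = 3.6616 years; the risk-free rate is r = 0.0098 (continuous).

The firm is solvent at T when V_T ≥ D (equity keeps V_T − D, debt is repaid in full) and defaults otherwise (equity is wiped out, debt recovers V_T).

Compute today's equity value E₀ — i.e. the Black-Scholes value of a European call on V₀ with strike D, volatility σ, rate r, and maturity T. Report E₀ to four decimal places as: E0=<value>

d₁ = [ln(V₀/D) + (r + σ²/2)T] / (σ√T)
   = [ln(579.9206/226.3193) + (0.0098 + 0.5·0.1025²)·3.6616] / (0.1025·√3.6616)
   = [0.940944 + 0.055119] / 0.196137 = 5.078406
d₂ = d₁ − σ√T = 5.078406 − 0.196137 = 4.882269
N(d₁) = 1.000000,  N(d₂) = 0.999999,  e^(−rT) = 0.964753
E₀ = V₀·N(d₁) − D·e^(−rT)·N(d₂)
   = 579.9206·1.000000 − 226.3193·0.964753·0.999999 = 361.578492

E0=361.5785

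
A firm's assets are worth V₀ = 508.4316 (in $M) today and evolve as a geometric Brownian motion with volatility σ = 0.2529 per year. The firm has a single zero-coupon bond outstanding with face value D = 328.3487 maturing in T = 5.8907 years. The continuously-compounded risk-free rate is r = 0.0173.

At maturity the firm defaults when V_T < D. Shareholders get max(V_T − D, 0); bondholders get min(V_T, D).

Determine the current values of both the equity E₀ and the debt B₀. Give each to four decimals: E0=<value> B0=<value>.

d₁ = [ln(V₀/D) + (r + σ²/2)T] / (σ√T)
   = [ln(508.4316/328.3487) + (0.0173 + 0.5·0.2529²)·5.8907] / (0.2529·√5.8907)
   = [0.437255 + 0.290289] / 0.613808 = 1.185296
d₂ = d₁ − σ√T = 1.185296 − 0.613808 = 0.571488
N(d₁) = 0.882050,  N(d₂) = 0.716166,  e^(−rT) = 0.903112
E₀ = V₀·N(d₁) − D·e^(−rT)·N(d₂)
   = 508.4316·0.882050 − 328.3487·0.903112·0.716166 = 236.093413
B₀ = V₀ − E₀ = 508.4316 − 236.093413 = 272.338187

E0=236.0934 B0=272.3382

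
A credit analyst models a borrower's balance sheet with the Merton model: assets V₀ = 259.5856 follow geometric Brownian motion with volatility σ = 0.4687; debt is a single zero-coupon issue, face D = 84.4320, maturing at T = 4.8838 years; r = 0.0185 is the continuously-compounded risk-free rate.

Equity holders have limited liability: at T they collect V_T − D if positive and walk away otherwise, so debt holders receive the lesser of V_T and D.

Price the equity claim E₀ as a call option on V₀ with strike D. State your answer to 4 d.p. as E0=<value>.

d₁ = [ln(V₀/D) + (r + σ²/2)T] / (σ√T)
   = [ln(259.5856/84.4320) + (0.0185 + 0.5·0.4687²)·4.8838] / (0.4687·√4.8838)
   = [1.123140 + 0.626786] / 1.035795 = 1.689452
d₂ = d₁ − σ√T = 1.689452 − 1.035795 = 0.653657
N(d₁) = 0.954434,  N(d₂) = 0.743334,  e^(−rT) = 0.913611
E₀ = V₀·N(d₁) − D·e^(−rT)·N(d₂)
   = 259.5856·0.954434 − 84.4320·0.913611·0.743334 = 190.417942

E0=190.4179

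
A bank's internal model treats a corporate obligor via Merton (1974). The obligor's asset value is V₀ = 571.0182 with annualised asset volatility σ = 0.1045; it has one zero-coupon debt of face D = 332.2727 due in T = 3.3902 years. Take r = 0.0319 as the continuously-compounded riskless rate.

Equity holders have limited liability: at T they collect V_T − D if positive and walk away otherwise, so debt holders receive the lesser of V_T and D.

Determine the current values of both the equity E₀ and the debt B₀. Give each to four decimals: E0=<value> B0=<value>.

d₁ = [ln(V₀/D) + (r + σ²/2)T] / (σ√T)
   = [ln(571.0182/332.2727) + (0.0319 + 0.5·0.1045²)·3.3902] / (0.1045·√3.3902)
   = [0.541465 + 0.126658] / 0.192411 = 3.472384
d₂ = d₁ − σ√T = 3.472384 − 0.192411 = 3.279973
N(d₁) = 0.999742,  N(d₂) = 0.999481,  e^(−rT) = 0.897495
E₀ = V₀·N(d₁) − D·e^(−rT)·N(d₂)
   = 571.0182·0.999742 − 332.2727·0.897495·0.999481 = 272.812525
B₀ = V₀ − E₀ = 571.0182 − 272.812525 = 298.205675

E0=272.8125 B0=298.2057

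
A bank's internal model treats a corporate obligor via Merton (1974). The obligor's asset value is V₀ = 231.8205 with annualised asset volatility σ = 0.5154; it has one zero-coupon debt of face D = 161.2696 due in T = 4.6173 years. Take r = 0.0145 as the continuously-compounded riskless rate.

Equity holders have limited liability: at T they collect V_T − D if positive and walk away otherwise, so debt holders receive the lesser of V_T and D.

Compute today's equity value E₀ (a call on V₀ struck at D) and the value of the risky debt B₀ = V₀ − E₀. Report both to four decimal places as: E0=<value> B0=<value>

d₁ = [ln(V₀/D) + (r + σ²/2)T] / (σ√T)
   = [ln(231.8205/161.2696) + (0.0145 + 0.5·0.5154²)·4.6173] / (0.5154·√4.6173)
   = [0.362886 + 0.680214] / 1.107487 = 0.941862
d₂ = d₁ − σ√T = 0.941862 − 1.107487 = -0.165624
N(d₁) = 0.826868,  N(d₂) = 0.434226,  e^(−rT) = 0.935241
E₀ = V₀·N(d₁) − D·e^(−rT)·N(d₂)
   = 231.8205·0.826868 − 161.2696·0.935241·0.434226 = 126.192445
B₀ = V₀ − E₀ = 231.8205 − 126.192445 = 105.628055

E0=126.1924 B0=105.6281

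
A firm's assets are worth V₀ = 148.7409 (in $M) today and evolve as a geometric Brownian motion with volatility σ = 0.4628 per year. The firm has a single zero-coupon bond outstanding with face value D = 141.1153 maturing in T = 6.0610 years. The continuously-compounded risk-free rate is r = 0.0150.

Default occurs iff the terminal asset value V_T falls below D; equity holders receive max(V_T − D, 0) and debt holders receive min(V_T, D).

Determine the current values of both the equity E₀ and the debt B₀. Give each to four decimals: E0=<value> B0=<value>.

d₁ = [ln(V₀/D) + (r + σ²/2)T] / (σ√T)
   = [ln(148.7409/141.1153) + (0.0150 + 0.5·0.4628²)·6.0610] / (0.4628·√6.0610)
   = [0.052629 + 0.739999] / 1.139372 = 0.695671
d₂ = d₁ − σ√T = 0.695671 − 1.139372 = -0.443701
N(d₁) = 0.756682,  N(d₂) = 0.328629,  e^(−rT) = 0.913095
E₀ = V₀·N(d₁) − D·e^(−rT)·N(d₂)
   = 148.7409·0.756682 − 141.1153·0.913095·0.328629 = 70.205176
B₀ = V₀ − E₀ = 148.7409 − 70.205176 = 78.535724

E0=70.2052 B0=78.5357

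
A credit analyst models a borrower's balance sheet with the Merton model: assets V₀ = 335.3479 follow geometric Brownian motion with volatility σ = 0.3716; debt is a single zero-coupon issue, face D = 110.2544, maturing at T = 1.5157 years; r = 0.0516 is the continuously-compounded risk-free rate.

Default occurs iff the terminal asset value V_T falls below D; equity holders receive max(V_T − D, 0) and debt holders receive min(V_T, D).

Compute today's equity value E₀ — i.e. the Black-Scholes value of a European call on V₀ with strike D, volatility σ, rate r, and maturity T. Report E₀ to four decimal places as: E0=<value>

E0=233.5081

d₁ = [ln(V₀/D) + (r + σ²/2)T] / (σ√T)
   = [ln(335.3479/110.2544) + (0.0516 + 0.5·0.3716²)·1.5157] / (0.3716·√1.5157)
   = [1.112378 + 0.182859] / 0.457491 = 2.831176
d₂ = d₁ − σ√T = 2.831176 − 0.457491 = 2.373686
N(d₁) = 0.997681,  N(d₂) = 0.991194,  e^(−rT) = 0.924770
E₀ = V₀·N(d₁) − D·e^(−rT)·N(d₂)
   = 335.3479·0.997681 − 110.2544·0.924770·0.991194 = 233.508140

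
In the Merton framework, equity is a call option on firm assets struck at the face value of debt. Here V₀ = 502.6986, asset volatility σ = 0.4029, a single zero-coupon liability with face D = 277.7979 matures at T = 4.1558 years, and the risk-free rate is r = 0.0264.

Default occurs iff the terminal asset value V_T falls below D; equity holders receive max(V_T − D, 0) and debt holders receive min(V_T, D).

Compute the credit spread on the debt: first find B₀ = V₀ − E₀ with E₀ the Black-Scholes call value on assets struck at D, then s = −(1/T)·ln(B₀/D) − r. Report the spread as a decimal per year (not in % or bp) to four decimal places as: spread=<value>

spread=0.0310

d₁ = [ln(V₀/D) + (r + σ²/2)T] / (σ√T)
   = [ln(502.6986/277.7979) + (0.0264 + 0.5·0.4029²)·4.1558] / (0.4029·√4.1558)
   = [0.593097 + 0.447015] / 0.821343 = 1.266355
d₂ = d₁ − σ√T = 1.266355 − 0.821343 = 0.445012
N(d₁) = 0.897307,  N(d₂) = 0.671845,  e^(−rT) = 0.896091
E₀ = V₀·N(d₁) − D·e^(−rT)·N(d₂)
   = 502.6986·0.897307 − 277.7979·0.896091·0.671845 = 283.831224
B₀ = V₀ − E₀ = 502.6986 − 283.831224 = 218.867376
spread = −(1/T)·ln(B₀/D) − r = −(1/4.1558)·ln(218.867376/277.7979) − 0.0264 = 0.03097233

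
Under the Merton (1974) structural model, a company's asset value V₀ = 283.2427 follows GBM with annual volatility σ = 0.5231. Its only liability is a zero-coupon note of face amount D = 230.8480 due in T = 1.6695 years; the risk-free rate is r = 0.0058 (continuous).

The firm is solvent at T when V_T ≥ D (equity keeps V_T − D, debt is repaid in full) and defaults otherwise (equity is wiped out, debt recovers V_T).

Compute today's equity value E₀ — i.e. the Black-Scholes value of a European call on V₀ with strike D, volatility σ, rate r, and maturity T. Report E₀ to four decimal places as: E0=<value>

d₁ = [ln(V₀/D) + (r + σ²/2)T] / (σ√T)
   = [ln(283.2427/230.8480) + (0.0058 + 0.5·0.5231²)·1.6695] / (0.5231·√1.6695)
   = [0.204545 + 0.238099] / 0.675893 = 0.654902
d₂ = d₁ − σ√T = 0.654902 − 0.675893 = -0.020991
N(d₁) = 0.743734,  N(d₂) = 0.491626,  e^(−rT) = 0.990364
E₀ = V₀·N(d₁) − D·e^(−rT)·N(d₂)
   = 283.2427·0.743734 − 230.8480·0.990364·0.491626 = 98.260052

E0=98.2601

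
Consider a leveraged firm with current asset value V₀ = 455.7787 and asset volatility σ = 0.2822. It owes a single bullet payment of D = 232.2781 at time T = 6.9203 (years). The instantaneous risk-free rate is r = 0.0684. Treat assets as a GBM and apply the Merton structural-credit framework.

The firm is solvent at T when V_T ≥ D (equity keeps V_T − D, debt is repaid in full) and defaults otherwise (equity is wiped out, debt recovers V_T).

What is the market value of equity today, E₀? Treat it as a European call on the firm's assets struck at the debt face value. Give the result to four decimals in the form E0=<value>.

E0=315.8745

d₁ = [ln(V₀/D) + (r + σ²/2)T] / (σ√T)
   = [ln(455.7787/232.2781) + (0.0684 + 0.5·0.2822²)·6.9203] / (0.2822·√6.9203)
   = [0.674072 + 0.748904] / 0.742368 = 1.916806
d₂ = d₁ − σ√T = 1.916806 − 0.742368 = 1.174437
N(d₁) = 0.972369,  N(d₂) = 0.879890,  e^(−rT) = 0.622913
E₀ = V₀·N(d₁) − D·e^(−rT)·N(d₂)
   = 455.7787·0.972369 − 232.2781·0.622913·0.879890 = 315.874497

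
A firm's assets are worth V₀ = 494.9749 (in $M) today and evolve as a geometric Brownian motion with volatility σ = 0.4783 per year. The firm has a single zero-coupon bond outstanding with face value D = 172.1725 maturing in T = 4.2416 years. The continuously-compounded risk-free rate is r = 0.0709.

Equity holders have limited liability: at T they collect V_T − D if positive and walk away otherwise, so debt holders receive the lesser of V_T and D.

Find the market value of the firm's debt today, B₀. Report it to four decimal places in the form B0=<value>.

B0=118.6981

d₁ = [ln(V₀/D) + (r + σ²/2)T] / (σ√T)
   = [ln(494.9749/172.1725) + (0.0709 + 0.5·0.4783²)·4.2416] / (0.4783·√4.2416)
   = [1.056010 + 0.785907] / 0.985066 = 1.869842
d₂ = d₁ − σ√T = 1.869842 − 0.985066 = 0.884776
N(d₁) = 0.969247,  N(d₂) = 0.811861,  e^(−rT) = 0.740278
E₀ = V₀·N(d₁) − D·e^(−rT)·N(d₂)
   = 494.9749·0.969247 − 172.1725·0.740278·0.811861 = 376.276788
B₀ = V₀ − E₀ = 494.9749 − 376.276788 = 118.698112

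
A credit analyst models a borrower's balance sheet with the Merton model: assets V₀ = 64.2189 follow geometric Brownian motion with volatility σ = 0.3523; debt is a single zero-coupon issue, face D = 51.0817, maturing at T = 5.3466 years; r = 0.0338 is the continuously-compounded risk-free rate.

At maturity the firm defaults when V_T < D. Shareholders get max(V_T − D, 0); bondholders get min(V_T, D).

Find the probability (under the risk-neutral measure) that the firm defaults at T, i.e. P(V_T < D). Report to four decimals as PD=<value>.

d₁ = [ln(V₀/D) + (r + σ²/2)T] / (σ√T)
   = [ln(64.2189/51.0817) + (0.0338 + 0.5·0.3523²)·5.3466] / (0.3523·√5.3466)
   = [0.228871 + 0.512512] / 0.814613 = 0.910105
d₂ = d₁ − σ√T = 0.910105 − 0.814613 = 0.095492
risk-neutral PD = N(−d₂) = N(-0.095492) = 0.461962

PD=0.4620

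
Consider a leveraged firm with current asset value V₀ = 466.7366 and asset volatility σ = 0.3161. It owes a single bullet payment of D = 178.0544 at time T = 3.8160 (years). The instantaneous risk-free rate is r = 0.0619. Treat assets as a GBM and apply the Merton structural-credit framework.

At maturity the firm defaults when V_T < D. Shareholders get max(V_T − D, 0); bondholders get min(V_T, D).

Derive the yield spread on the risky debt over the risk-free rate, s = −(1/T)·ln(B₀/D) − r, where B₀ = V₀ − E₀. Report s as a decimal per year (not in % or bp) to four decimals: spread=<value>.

d₁ = [ln(V₀/D) + (r + σ²/2)T] / (σ√T)
   = [ln(466.7366/178.0544) + (0.0619 + 0.5·0.3161²)·3.8160] / (0.3161·√3.8160)
   = [0.963676 + 0.426856] / 0.617488 = 2.251917
d₂ = d₁ − σ√T = 2.251917 − 0.617488 = 1.634429
N(d₁) = 0.987836,  N(d₂) = 0.948916,  e^(−rT) = 0.789615
E₀ = V₀·N(d₁) − D·e^(−rT)·N(d₂)
   = 466.7366·0.987836 − 178.0544·0.789615·0.948916 = 327.647170
B₀ = V₀ − E₀ = 466.7366 − 327.647170 = 139.089430
spread = −(1/T)·ln(B₀/D) − r = −(1/3.8160)·ln(139.089430/178.0544) − 0.0619 = 0.00282013

spread=0.0028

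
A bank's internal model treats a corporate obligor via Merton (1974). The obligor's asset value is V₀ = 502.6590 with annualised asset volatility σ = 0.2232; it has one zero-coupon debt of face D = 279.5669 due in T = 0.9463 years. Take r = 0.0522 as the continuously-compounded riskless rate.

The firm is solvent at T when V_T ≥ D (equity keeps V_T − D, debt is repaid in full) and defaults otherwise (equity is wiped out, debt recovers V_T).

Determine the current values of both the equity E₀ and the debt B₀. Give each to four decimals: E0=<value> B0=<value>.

E0=236.6049 B0=266.0541

d₁ = [ln(V₀/D) + (r + σ²/2)T] / (σ√T)
   = [ln(502.6590/279.5669) + (0.0522 + 0.5·0.2232²)·0.9463] / (0.2232·√0.9463)
   = [0.586670 + 0.072968] / 0.217124 = 3.038068
d₂ = d₁ − σ√T = 3.038068 − 0.217124 = 2.820944
N(d₁) = 0.998810,  N(d₂) = 0.997606,  e^(−rT) = 0.951803
E₀ = V₀·N(d₁) − D·e^(−rT)·N(d₂)
   = 502.6590·0.998810 − 279.5669·0.951803·0.997606 = 236.604941
B₀ = V₀ − E₀ = 502.6590 − 236.604941 = 266.054059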